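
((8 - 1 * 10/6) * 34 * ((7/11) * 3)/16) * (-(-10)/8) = 11305/352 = 32.12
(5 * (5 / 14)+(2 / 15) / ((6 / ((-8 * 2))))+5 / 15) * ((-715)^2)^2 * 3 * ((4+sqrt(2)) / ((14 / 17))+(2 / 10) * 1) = 987227269760875 * sqrt(2) / 588+685251869598725 / 98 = 9366771108218.95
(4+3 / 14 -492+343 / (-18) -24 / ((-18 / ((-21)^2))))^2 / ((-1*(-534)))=26142769 / 2119446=12.33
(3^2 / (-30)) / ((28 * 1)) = -3 / 280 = -0.01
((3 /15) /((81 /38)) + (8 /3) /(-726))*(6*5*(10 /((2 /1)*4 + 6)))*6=88360 /7623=11.59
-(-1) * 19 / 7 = 19 / 7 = 2.71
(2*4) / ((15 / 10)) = 5.33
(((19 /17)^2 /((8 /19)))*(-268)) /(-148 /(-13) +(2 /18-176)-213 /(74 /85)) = 1989404937 /1023800707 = 1.94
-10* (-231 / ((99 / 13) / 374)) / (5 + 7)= 85085 / 9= 9453.89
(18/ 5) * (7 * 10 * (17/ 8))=1071/ 2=535.50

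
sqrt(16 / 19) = 4*sqrt(19) / 19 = 0.92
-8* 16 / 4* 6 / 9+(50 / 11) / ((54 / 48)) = -17.29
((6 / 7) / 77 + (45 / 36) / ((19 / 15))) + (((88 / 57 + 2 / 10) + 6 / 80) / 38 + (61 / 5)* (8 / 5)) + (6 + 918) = 220551211561 / 233494800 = 944.57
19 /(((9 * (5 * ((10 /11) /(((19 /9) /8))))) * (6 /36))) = 3971 /5400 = 0.74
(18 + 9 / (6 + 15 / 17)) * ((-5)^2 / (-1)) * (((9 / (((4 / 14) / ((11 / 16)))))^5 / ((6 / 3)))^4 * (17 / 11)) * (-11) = 69618929936865023180300006150157512117872512244762598029356675 / 263671324847471715511314266718208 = 264036788896699713678060700000.00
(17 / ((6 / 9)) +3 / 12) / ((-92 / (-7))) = 721 / 368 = 1.96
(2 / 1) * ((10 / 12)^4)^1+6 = 4513 / 648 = 6.96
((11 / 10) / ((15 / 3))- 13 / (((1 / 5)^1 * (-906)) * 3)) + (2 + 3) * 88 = 14957287 / 33975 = 440.24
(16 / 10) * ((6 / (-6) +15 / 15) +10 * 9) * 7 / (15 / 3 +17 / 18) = 169.57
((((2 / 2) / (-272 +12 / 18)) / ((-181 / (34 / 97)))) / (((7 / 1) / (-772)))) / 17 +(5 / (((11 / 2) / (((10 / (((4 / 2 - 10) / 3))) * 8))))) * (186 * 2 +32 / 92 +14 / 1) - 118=-12257847748270 / 1150457539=-10654.76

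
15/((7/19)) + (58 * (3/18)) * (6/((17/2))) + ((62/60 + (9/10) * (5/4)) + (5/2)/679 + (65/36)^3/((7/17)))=172322082973/2692751040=63.99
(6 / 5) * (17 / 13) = 102 / 65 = 1.57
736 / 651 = 1.13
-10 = -10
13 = 13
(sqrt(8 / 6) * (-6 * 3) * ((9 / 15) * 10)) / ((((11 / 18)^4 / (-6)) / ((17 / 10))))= 9120.37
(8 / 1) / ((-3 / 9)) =-24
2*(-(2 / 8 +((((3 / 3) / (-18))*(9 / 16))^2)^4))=-274877906945 / 549755813888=-0.50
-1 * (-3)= 3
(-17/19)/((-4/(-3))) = -51/76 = -0.67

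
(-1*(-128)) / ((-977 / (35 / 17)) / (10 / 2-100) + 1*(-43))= -3.37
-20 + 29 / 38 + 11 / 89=-64641 / 3382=-19.11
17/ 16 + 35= 577/ 16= 36.06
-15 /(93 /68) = -340 /31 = -10.97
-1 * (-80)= 80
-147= -147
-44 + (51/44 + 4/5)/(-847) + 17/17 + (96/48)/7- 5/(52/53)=-28955642/605605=-47.81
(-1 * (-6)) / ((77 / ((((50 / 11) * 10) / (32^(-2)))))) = 3072000 / 847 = 3626.92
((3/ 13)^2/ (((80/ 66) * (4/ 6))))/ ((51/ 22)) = 3267/ 114920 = 0.03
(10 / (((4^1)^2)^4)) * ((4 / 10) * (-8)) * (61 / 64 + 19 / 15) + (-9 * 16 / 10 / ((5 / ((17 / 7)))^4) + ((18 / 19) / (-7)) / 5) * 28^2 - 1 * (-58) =-676766830331593 / 1144012800000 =-591.57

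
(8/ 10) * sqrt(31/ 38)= 2 * sqrt(1178)/ 95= 0.72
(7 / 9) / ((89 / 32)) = 224 / 801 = 0.28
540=540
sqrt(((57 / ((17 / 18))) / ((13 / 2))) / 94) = 3 *sqrt(1184118) / 10387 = 0.31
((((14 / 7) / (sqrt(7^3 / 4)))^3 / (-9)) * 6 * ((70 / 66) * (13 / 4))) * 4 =-8320 * sqrt(7) / 237699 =-0.09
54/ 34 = 27/ 17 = 1.59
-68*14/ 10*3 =-1428/ 5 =-285.60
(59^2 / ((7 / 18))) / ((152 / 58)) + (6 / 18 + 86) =2794517 / 798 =3501.90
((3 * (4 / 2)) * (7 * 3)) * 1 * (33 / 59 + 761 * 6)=33947802 / 59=575386.47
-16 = -16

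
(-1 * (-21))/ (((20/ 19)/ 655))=52269/ 4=13067.25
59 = 59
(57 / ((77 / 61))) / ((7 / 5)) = 17385 / 539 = 32.25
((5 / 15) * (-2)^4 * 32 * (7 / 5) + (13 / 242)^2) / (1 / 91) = 19100527901 / 878460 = 21743.20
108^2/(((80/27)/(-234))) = -4605822/5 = -921164.40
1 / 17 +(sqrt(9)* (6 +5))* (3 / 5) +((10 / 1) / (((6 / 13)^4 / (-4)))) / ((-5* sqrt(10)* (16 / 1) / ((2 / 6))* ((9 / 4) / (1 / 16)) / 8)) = 28561* sqrt(10) / 349920 +1688 / 85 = 20.12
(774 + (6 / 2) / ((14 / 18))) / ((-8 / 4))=-5445 / 14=-388.93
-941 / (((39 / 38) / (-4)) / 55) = 7866760 / 39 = 201711.79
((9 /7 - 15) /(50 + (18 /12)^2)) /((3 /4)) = -0.35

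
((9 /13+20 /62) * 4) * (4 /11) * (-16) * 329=-34447616 /4433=-7770.72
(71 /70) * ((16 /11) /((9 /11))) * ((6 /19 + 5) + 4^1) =33512 /1995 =16.80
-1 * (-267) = 267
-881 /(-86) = 881 /86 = 10.24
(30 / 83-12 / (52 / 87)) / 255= -7091 / 91715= -0.08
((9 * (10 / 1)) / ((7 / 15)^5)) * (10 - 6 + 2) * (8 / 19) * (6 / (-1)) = -61637.85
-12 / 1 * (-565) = 6780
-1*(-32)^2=-1024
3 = 3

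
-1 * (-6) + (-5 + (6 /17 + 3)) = 4.35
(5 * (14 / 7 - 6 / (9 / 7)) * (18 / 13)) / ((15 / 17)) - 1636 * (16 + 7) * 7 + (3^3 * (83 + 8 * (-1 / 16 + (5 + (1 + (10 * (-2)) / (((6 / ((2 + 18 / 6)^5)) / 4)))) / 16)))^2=16318341169277 / 52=313814253255.33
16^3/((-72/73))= -37376/9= -4152.89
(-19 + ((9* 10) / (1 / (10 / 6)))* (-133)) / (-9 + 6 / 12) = 39938 / 17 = 2349.29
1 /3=0.33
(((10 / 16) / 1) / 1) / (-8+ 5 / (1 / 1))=-5 / 24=-0.21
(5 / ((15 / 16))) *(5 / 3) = 80 / 9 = 8.89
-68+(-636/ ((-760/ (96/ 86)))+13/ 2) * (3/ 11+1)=-2630421/ 44935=-58.54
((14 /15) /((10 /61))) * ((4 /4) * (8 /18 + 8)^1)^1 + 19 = 45277 /675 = 67.08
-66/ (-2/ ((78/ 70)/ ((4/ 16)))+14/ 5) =-25740/ 917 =-28.07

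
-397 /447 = -0.89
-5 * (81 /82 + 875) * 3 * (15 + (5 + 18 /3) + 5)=-33401415 /82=-407334.33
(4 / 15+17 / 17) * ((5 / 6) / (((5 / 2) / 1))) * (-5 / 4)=-19 / 36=-0.53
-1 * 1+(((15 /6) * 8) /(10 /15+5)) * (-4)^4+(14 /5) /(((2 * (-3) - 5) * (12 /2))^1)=2531476 /2805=902.49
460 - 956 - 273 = -769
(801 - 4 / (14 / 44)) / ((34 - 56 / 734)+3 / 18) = 12152838 / 525469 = 23.13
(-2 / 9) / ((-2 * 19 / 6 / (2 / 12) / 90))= 10 / 19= 0.53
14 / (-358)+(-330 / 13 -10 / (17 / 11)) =-31.89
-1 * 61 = -61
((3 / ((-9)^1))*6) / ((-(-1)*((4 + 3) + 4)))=-2 / 11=-0.18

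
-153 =-153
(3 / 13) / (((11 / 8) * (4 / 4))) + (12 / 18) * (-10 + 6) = -1072 / 429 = -2.50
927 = 927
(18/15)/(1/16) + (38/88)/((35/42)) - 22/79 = 19.44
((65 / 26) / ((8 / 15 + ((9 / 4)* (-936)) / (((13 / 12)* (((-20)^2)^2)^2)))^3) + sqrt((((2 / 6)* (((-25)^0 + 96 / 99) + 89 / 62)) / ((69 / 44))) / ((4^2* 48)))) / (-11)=-2211840000000000000000000000000 / 1476394377360268992267098374621 - sqrt(9934942) / 1129392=-1.50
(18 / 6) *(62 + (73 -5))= 390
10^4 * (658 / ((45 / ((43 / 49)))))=8084000 / 63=128317.46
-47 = -47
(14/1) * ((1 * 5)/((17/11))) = 770/17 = 45.29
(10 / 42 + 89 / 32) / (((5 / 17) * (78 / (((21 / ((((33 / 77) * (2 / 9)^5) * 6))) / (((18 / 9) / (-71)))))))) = -37491786927 / 532480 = -70409.76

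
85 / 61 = 1.39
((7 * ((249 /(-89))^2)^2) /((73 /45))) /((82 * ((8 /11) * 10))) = 2663977932693 /6009200874016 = 0.44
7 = 7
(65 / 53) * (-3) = -3.68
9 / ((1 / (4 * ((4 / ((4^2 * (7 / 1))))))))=1.29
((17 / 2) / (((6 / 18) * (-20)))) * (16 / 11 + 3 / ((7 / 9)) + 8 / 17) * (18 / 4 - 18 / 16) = -613089 / 24640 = -24.88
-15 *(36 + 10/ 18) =-1645/ 3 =-548.33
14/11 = 1.27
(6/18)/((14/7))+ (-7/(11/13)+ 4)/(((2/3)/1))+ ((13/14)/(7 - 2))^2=-1003823/161700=-6.21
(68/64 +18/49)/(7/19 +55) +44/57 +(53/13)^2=138394226899/7944990144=17.42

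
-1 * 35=-35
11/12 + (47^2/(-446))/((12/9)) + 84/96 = -2573/1338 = -1.92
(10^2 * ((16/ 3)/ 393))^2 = 2560000/ 1390041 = 1.84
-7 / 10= -0.70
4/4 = 1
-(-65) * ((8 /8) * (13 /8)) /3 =35.21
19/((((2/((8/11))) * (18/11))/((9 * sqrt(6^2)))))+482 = 710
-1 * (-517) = 517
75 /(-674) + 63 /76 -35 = -878039 /25612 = -34.28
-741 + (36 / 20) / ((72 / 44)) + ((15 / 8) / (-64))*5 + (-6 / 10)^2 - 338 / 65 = -9534547 / 12800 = -744.89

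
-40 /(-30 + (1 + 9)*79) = -1 /19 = -0.05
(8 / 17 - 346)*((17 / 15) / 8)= -979 / 20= -48.95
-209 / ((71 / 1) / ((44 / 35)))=-9196 / 2485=-3.70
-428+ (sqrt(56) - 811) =-1239+ 2 * sqrt(14) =-1231.52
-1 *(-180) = 180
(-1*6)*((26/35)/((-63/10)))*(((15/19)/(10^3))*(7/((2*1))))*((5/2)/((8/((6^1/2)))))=0.00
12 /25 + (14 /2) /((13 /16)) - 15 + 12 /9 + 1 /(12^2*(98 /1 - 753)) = -28025681 /6130800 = -4.57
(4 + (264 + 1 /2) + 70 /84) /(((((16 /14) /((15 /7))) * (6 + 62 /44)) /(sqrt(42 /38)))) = 11110 * sqrt(399) /3097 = 71.66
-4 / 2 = -2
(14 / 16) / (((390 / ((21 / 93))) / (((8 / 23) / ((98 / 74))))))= 37 / 278070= 0.00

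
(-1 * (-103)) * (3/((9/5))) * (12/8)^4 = 13905/16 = 869.06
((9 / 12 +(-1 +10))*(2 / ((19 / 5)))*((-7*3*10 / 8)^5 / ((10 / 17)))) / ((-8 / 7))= 59232227315625 / 622592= 95138111.82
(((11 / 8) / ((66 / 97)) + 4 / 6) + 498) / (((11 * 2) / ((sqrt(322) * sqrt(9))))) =24033 * sqrt(322) / 352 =1225.16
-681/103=-6.61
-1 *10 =-10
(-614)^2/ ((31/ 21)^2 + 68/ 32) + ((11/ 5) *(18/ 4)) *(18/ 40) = 53204381487/ 607400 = 87593.65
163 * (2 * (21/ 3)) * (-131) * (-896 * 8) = 2142816256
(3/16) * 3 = 9/16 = 0.56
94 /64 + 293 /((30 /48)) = 75243 /160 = 470.27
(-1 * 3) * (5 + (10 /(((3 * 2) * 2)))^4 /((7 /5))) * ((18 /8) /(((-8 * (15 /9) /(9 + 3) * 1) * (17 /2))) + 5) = -15699443 /205632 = -76.35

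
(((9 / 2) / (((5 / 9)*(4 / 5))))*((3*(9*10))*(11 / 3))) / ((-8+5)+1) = -40095 / 8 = -5011.88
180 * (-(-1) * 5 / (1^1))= 900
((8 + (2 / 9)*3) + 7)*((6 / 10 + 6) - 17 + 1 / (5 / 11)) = -1927 / 15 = -128.47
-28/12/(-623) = 1/267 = 0.00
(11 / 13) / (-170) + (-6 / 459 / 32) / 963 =-762761 / 153232560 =-0.00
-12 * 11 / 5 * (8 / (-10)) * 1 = 528 / 25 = 21.12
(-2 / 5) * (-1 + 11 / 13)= 4 / 65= 0.06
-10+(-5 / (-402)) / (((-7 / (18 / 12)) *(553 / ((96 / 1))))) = -2593690 / 259357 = -10.00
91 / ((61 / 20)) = 1820 / 61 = 29.84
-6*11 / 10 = -33 / 5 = -6.60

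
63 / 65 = 0.97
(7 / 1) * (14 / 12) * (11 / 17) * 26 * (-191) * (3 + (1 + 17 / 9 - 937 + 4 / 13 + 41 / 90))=24414097.42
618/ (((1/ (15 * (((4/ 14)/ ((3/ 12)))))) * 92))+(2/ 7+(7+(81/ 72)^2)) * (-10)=152715/ 5152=29.64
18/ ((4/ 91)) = 819/ 2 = 409.50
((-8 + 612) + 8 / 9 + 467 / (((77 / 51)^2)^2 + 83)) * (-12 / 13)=-3276676897259 / 5817481059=-563.25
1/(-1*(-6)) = 1/6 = 0.17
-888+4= -884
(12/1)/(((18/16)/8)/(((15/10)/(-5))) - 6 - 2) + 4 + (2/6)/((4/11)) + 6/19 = 235751/61788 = 3.82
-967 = -967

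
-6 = -6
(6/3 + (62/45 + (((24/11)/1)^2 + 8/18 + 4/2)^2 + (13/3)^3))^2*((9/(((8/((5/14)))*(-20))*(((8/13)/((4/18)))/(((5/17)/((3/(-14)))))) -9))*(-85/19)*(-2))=1680.50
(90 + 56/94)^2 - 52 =18015696/2209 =8155.59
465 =465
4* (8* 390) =12480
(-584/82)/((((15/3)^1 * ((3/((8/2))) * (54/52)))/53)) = -96.93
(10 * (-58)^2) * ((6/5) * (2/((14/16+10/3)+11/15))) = 9688320/593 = 16337.81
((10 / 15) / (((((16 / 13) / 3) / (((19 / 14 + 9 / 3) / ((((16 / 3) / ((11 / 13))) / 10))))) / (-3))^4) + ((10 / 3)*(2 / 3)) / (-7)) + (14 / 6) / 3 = 201997714335128698531 / 46404974149632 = 4352932.37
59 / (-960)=-59 / 960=-0.06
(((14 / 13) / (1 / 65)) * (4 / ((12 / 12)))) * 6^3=60480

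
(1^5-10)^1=-9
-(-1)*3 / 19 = 3 / 19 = 0.16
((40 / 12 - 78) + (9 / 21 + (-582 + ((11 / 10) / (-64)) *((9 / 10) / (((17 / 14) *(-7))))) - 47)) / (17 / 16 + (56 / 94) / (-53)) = -2001212408411 / 2991588600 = -668.95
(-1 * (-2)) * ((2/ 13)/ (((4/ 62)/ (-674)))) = -41788/ 13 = -3214.46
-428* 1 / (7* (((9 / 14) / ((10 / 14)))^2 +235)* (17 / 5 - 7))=107000 / 1485603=0.07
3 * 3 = 9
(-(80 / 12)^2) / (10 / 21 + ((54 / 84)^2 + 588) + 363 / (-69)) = -0.08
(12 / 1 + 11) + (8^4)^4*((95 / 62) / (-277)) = -13370061393558659 / 8587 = -1557011924252.78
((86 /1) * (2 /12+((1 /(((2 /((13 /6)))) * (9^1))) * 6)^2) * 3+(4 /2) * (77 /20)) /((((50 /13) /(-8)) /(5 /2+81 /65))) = -24361688 /16875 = -1443.66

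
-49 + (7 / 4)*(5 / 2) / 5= -385 / 8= -48.12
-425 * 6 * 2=-5100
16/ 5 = 3.20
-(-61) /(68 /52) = 793 /17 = 46.65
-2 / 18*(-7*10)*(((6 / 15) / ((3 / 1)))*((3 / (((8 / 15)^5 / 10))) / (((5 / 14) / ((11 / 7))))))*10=32484375 / 1024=31723.02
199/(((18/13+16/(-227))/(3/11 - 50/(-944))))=993038059/20134576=49.32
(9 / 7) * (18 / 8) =81 / 28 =2.89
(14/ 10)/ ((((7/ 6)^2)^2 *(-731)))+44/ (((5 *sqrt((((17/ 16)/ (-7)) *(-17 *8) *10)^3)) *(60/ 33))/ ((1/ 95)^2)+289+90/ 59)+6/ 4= 261463700817550000 *sqrt(35)/ 8554644877572312873746857+32151802971797782879599965757731/ 21449317740883387237731706961810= 1.50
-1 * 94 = -94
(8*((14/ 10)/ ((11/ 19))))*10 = 2128/ 11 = 193.45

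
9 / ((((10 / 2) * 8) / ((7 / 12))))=21 / 160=0.13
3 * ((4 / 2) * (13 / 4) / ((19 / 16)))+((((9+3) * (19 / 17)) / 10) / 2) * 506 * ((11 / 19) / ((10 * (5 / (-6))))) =-288786 / 40375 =-7.15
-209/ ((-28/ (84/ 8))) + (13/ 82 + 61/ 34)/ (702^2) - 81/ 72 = 13267085167/ 171742194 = 77.25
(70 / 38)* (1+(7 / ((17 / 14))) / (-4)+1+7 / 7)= 1855 / 646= 2.87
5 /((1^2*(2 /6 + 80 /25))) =75 /53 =1.42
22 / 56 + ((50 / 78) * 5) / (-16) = 0.19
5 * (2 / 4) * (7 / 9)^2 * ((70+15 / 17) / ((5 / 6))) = 59045 / 459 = 128.64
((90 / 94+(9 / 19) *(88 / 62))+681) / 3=6299080 / 27683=227.54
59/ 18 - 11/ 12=85/ 36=2.36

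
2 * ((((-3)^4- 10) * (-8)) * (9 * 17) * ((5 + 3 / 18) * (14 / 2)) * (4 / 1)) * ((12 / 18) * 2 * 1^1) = -33525632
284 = 284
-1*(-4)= 4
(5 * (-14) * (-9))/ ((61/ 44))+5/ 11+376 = 557521/ 671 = 830.88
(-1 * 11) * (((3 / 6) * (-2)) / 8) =11 / 8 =1.38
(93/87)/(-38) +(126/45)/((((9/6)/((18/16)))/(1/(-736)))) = -125651/4055360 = -0.03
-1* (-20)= 20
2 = 2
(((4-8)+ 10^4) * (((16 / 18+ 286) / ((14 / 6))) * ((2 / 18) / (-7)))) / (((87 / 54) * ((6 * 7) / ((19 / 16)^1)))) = -416993 / 1218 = -342.36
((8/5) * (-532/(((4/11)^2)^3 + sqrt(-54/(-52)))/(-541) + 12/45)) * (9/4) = 1091193655457584104/1146069682761084775 + 90160770406440888 * sqrt(78)/229213936552216955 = 4.43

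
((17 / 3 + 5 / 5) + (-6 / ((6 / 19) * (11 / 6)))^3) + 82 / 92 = -203064839 / 183678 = -1105.55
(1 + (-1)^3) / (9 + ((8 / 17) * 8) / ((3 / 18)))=0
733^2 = 537289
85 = 85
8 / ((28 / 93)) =186 / 7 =26.57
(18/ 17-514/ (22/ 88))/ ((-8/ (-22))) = -192137/ 34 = -5651.09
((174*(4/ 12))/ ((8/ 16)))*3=348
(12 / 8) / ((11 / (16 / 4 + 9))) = 39 / 22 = 1.77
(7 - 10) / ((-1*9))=1 / 3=0.33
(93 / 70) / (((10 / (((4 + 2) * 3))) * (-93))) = -9 / 350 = -0.03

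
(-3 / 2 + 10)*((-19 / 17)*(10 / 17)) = -95 / 17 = -5.59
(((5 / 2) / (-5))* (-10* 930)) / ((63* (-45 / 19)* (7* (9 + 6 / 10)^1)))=-14725 / 31752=-0.46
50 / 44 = 25 / 22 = 1.14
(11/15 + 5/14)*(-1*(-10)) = 229/21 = 10.90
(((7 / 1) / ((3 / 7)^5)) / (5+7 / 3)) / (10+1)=117649 / 19602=6.00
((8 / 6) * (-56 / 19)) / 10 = -112 / 285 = -0.39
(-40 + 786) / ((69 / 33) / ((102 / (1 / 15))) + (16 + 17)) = 12555180 / 555413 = 22.61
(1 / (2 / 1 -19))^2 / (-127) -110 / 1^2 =-4037331 / 36703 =-110.00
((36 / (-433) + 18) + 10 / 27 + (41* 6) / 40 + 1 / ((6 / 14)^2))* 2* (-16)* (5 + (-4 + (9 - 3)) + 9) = -894327424 / 58455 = -15299.42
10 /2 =5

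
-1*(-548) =548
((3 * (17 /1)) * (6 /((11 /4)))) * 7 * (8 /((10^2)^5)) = 1071 /1718750000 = 0.00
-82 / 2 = -41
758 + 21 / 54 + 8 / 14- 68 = 87061 / 126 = 690.96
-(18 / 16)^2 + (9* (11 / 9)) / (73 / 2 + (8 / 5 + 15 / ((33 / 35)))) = -403781 / 380224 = -1.06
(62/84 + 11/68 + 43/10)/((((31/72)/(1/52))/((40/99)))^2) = 11880640/7015581573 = 0.00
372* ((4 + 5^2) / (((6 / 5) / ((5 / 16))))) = 22475 / 8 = 2809.38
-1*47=-47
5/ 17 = 0.29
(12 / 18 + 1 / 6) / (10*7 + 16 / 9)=15 / 1292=0.01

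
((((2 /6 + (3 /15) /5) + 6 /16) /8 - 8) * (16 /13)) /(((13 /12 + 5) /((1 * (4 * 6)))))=-910824 /23725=-38.39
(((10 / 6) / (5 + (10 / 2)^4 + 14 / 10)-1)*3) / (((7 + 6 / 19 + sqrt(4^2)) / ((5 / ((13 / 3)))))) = -538422 / 1764763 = -0.31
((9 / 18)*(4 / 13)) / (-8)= -1 / 52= -0.02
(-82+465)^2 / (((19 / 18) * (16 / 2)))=1320201 / 76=17371.07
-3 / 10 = -0.30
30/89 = 0.34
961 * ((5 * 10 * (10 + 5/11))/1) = 5525750/11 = 502340.91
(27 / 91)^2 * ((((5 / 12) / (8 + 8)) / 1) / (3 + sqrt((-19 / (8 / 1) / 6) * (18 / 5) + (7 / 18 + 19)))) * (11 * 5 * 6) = -27064125 / 106891148 + 601425 * sqrt(64670) / 427564592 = 0.10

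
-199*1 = -199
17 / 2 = 8.50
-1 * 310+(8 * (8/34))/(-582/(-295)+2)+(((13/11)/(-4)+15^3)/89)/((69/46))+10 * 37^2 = 392230788107/29258394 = 13405.75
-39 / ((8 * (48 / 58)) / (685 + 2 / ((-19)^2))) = -4035.11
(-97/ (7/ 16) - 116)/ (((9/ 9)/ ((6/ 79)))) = -14184/ 553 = -25.65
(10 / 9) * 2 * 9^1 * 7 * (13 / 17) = 1820 / 17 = 107.06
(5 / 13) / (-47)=-5 / 611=-0.01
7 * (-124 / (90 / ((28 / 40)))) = -1519 / 225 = -6.75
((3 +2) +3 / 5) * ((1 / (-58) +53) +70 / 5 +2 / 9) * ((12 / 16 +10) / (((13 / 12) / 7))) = 147831334 / 5655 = 26141.70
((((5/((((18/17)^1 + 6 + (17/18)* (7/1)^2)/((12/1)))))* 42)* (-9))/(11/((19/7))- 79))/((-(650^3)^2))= -86751/1153169921434375000000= -0.00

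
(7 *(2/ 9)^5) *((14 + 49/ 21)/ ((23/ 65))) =0.18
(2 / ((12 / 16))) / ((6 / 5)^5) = 1.07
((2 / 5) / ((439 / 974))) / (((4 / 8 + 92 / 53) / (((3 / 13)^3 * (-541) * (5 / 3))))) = -335130024 / 76194157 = -4.40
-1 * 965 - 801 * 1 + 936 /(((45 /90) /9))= 15082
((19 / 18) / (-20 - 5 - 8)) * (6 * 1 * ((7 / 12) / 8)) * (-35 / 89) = 4655 / 845856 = 0.01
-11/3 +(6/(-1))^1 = -29/3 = -9.67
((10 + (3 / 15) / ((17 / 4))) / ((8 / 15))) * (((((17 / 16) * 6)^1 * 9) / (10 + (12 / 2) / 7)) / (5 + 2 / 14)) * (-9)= -1694763 / 9728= -174.21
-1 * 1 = -1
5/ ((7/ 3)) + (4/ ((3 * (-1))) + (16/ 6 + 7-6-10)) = -116/ 21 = -5.52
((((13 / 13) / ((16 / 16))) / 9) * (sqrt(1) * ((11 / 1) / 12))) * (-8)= -22 / 27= -0.81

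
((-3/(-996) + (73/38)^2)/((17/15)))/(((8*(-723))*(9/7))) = -1291115/2946201864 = -0.00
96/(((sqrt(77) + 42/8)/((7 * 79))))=-637056/113 + 121344 * sqrt(77)/113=3785.25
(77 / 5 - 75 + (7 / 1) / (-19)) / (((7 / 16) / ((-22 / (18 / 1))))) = 111408 / 665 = 167.53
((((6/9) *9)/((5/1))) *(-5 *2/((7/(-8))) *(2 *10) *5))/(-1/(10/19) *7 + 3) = -96000/721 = -133.15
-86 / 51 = -1.69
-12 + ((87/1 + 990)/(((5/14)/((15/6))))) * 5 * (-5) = -188487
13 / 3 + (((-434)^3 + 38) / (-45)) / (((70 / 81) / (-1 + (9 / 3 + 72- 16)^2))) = 768089794991 / 105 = 7315140904.68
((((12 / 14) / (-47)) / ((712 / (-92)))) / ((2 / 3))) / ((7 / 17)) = 0.01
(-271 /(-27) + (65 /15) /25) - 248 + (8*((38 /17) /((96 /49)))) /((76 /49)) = -231.90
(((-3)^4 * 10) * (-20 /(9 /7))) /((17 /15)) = -189000 /17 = -11117.65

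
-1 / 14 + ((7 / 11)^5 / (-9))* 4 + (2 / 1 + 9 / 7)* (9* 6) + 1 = 3618357931 / 20292426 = 178.31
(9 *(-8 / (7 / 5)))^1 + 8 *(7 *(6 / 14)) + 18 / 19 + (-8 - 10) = -5916 / 133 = -44.48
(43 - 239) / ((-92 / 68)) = 3332 / 23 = 144.87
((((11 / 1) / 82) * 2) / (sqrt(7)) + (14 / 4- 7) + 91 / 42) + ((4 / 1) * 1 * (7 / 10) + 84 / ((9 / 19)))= 11 * sqrt(7) / 287 + 894 / 5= 178.90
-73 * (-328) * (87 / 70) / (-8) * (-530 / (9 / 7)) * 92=423222172 / 3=141074057.33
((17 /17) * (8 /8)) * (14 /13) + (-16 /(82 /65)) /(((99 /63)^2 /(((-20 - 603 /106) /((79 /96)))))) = 43585196858 /270032191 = 161.41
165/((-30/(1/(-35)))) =11/70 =0.16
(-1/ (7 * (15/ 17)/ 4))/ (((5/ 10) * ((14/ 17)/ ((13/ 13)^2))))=-1156/ 735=-1.57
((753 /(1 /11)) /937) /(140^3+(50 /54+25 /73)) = 16325793 /5067695630500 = 0.00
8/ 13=0.62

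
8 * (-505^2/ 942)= -1020100/ 471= -2165.82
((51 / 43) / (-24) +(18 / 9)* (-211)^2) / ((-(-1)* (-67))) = -30630431 / 23048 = -1328.98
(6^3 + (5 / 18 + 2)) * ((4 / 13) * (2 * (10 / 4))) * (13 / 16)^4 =146.35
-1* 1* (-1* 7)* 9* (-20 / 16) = -315 / 4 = -78.75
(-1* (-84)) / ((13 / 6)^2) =3024 / 169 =17.89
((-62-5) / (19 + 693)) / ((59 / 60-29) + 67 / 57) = 19095 / 5446622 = 0.00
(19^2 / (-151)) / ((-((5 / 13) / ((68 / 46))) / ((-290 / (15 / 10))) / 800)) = -14807353600 / 10419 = -1421187.60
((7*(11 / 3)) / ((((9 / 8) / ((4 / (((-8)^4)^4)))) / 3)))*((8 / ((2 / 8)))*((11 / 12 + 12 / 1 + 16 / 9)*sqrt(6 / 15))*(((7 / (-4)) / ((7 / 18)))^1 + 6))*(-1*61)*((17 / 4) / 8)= -42240121*sqrt(10) / 9499780463984640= -0.00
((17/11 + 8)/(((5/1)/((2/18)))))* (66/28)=0.50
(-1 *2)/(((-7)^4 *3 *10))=-1/36015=-0.00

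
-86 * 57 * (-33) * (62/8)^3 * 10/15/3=267731717/16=16733232.31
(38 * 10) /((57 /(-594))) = -3960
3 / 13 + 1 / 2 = 0.73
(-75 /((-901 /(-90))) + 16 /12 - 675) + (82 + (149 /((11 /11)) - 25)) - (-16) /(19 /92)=-20423891 /51357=-397.68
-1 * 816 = -816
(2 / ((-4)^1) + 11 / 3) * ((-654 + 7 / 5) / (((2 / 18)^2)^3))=-10982582559 / 10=-1098258255.90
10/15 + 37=113/3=37.67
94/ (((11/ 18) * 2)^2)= 7614/ 121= 62.93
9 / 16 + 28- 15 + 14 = 441 / 16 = 27.56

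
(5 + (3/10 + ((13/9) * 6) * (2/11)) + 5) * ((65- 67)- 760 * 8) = -11917679/165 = -72228.36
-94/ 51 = -1.84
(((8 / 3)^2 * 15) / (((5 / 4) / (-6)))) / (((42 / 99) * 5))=-8448 / 35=-241.37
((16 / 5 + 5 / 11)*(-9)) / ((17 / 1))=-1809 / 935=-1.93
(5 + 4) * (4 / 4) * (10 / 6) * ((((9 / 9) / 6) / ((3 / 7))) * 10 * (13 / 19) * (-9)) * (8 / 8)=-6825 / 19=-359.21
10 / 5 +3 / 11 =25 / 11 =2.27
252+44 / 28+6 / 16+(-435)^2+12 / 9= 31832687 / 168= 189480.28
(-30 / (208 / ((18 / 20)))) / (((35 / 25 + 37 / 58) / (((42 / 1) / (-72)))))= 3045 / 81952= 0.04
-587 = -587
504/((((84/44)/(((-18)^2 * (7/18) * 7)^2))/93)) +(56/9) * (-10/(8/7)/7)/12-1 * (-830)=1031377907377/54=19099590877.35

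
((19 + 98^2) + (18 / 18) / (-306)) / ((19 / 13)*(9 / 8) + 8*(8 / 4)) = 153121124 / 280755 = 545.39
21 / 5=4.20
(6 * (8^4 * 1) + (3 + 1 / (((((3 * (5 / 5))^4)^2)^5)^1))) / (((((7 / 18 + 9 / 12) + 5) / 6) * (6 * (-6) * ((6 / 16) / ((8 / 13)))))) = -38249377192724512383971840 / 34928972863870556445273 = -1095.06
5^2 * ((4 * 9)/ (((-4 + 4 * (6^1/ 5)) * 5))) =225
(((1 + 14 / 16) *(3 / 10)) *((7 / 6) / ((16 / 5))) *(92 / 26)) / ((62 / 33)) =79695 / 206336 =0.39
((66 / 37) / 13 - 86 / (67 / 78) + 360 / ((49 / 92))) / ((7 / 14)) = 1818948132 / 1579123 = 1151.87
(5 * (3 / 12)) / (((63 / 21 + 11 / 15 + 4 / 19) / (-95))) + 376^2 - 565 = 632950881 / 4496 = 140780.89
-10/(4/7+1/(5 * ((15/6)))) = -875/57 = -15.35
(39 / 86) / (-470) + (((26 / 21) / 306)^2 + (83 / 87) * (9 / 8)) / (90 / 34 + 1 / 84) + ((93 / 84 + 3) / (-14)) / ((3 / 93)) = -15661054619672381 / 1801839796971480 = -8.69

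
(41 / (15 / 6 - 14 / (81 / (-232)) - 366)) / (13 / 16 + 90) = -106272 / 76124123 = -0.00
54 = 54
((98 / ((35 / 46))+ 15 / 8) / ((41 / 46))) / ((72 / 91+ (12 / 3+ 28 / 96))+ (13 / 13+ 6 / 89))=5842019274 / 245071145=23.84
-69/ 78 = -0.88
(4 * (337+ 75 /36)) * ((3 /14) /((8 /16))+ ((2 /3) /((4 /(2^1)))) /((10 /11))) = 679523 /630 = 1078.61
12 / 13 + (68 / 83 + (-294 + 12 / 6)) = -313188 / 1079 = -290.26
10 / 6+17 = 56 / 3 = 18.67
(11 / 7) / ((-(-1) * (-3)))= -11 / 21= -0.52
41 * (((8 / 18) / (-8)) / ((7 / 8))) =-164 / 63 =-2.60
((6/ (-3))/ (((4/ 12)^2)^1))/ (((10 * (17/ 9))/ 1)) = -81/ 85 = -0.95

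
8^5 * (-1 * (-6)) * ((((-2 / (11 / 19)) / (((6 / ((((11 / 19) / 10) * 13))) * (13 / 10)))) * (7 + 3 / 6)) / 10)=-49152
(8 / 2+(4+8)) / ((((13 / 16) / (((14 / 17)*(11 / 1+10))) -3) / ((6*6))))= -2709504 / 13891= -195.05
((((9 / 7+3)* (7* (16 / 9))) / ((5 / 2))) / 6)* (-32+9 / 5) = -4832 / 45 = -107.38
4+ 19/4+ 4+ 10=91/4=22.75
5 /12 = 0.42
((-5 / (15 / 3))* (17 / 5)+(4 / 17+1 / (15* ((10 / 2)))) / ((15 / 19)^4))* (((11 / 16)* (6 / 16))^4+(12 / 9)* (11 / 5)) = -1053649533118810111 / 129950023680000000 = -8.11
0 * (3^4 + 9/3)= 0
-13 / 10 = -1.30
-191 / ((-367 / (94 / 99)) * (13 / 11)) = 0.42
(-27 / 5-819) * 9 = -37098 / 5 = -7419.60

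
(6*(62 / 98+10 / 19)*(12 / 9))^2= 74511424 / 866761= 85.97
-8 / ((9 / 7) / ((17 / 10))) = -476 / 45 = -10.58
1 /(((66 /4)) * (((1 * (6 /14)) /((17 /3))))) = 238 /297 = 0.80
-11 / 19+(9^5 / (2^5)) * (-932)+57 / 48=-522819661 / 304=-1719801.52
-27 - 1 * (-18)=-9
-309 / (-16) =309 / 16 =19.31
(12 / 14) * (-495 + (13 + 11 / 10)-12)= -14787 / 35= -422.49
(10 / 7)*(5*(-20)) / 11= -1000 / 77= -12.99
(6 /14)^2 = 9 /49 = 0.18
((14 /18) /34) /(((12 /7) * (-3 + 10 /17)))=-0.01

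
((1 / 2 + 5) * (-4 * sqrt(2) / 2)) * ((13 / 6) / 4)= -143 * sqrt(2) / 24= -8.43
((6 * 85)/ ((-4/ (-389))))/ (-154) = -99195/ 308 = -322.06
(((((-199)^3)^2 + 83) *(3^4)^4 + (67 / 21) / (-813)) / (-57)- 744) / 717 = -45642389656954822702753289 / 697756437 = -65413068567585027.82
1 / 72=0.01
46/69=2/3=0.67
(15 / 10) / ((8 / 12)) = 9 / 4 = 2.25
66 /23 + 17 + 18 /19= 9097 /437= 20.82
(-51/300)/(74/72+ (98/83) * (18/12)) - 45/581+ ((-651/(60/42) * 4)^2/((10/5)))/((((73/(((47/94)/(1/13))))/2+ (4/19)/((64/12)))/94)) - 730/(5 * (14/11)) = 3748342521582986993/135733455305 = 27615465.27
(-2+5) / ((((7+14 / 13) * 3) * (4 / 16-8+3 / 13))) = -676 / 41055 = -0.02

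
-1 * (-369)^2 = -136161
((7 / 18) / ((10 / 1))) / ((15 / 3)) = 7 / 900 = 0.01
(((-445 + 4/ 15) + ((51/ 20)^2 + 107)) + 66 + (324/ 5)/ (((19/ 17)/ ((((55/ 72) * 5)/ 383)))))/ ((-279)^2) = -2311052729/ 679738748400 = -0.00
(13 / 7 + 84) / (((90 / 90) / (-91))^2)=710983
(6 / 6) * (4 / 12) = 1 / 3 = 0.33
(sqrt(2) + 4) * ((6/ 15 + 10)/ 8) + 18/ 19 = 13 * sqrt(2)/ 10 + 584/ 95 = 7.99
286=286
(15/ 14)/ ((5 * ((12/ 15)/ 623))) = 1335/ 8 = 166.88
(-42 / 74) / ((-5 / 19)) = 399 / 185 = 2.16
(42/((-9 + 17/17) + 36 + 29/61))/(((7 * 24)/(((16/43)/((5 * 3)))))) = 244/1120365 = 0.00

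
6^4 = 1296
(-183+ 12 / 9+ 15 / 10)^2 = 1168561 / 36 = 32460.03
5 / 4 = 1.25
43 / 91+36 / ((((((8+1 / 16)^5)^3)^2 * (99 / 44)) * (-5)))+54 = 51508657673088646812035181012193116379615323928751526823205321138129 / 945589640559020952167682362777020573547410266494382037758843808455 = 54.47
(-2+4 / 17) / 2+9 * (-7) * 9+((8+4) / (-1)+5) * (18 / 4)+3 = -20277 / 34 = -596.38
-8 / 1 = -8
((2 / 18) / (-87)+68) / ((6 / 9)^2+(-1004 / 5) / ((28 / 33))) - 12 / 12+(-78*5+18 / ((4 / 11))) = -119596361 / 349914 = -341.79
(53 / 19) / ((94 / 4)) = 106 / 893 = 0.12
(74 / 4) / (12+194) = 37 / 412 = 0.09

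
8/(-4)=-2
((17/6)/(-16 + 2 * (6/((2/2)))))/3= -17/72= -0.24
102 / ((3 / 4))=136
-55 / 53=-1.04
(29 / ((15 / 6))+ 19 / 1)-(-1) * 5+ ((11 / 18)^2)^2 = 35.74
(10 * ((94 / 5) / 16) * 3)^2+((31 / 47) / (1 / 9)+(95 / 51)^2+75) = 2595486671 / 1955952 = 1326.97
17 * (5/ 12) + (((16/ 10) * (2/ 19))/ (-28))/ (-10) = 282649/ 39900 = 7.08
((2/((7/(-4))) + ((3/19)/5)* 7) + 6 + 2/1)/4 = 4707/2660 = 1.77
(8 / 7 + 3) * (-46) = -190.57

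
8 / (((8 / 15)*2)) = 7.50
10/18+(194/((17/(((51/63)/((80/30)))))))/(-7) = 107/1764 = 0.06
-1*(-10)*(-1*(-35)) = 350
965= 965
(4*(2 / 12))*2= 4 / 3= 1.33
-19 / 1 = -19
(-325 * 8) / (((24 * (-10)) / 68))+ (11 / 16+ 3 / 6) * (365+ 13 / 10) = 562391 / 480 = 1171.65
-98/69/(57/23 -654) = 0.00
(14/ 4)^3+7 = 399/ 8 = 49.88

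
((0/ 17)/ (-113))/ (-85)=0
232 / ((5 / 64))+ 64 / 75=222784 / 75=2970.45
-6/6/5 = -1/5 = -0.20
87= 87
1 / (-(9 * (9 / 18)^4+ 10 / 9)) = -144 / 241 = -0.60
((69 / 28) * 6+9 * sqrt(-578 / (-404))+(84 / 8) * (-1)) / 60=1 / 14+51 * sqrt(202) / 4040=0.25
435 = 435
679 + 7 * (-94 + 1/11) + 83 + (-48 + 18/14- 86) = -2162/77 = -28.08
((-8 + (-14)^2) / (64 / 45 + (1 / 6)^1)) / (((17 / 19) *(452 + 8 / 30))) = 0.29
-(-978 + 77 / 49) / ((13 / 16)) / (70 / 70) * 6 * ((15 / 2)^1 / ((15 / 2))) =656160 / 91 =7210.55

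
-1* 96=-96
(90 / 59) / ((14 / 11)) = 495 / 413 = 1.20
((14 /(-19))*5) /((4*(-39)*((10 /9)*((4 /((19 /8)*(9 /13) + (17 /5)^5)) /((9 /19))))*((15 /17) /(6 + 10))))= 158721667713 /7626125000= 20.81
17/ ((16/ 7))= 119/ 16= 7.44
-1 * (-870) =870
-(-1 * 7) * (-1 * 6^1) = -42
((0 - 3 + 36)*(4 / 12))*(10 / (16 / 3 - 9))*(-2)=60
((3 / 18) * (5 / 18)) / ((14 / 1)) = 5 / 1512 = 0.00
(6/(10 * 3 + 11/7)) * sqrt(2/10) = 42 * sqrt(5)/1105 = 0.08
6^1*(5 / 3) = 10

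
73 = 73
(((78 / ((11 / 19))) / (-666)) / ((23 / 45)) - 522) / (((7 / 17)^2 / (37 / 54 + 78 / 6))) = -348131194979 / 8256402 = -42165.00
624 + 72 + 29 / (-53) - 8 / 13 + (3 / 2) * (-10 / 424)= 694.80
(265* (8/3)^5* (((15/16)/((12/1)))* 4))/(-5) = -542720/243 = -2233.42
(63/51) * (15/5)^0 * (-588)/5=-145.27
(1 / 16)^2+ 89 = 22785 / 256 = 89.00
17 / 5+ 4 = 37 / 5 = 7.40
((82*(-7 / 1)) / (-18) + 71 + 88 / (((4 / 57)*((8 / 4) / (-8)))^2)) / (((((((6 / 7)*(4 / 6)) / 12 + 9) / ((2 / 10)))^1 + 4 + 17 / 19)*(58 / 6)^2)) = 1027079466 / 16822523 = 61.05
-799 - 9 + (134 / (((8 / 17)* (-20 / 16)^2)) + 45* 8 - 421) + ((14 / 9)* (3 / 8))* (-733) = -334303 / 300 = -1114.34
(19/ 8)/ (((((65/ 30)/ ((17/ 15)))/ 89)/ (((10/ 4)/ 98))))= 28747/ 10192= 2.82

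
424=424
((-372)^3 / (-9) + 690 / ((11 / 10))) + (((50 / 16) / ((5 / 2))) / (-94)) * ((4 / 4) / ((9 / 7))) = 5720499.26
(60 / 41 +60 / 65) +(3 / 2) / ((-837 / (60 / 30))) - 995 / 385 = -2307358 / 11450439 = -0.20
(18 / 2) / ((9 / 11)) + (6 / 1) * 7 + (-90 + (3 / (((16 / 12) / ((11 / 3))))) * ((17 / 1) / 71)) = -9947 / 284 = -35.02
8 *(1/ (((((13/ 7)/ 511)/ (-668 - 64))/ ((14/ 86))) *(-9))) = 48876128/ 1677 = 29144.98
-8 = -8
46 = 46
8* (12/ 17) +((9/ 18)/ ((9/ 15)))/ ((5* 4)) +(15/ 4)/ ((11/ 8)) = 37771/ 4488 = 8.42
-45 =-45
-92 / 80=-23 / 20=-1.15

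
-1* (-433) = 433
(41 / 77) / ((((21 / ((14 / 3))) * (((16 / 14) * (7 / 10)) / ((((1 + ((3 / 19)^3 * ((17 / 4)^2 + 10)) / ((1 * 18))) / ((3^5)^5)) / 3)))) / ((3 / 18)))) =45271175 / 4639571634255539490432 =0.00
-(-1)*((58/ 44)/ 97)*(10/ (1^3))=145/ 1067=0.14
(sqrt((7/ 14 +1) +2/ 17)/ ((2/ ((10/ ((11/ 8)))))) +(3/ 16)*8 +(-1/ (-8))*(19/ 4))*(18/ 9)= 67/ 16 +40*sqrt(1870)/ 187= 13.44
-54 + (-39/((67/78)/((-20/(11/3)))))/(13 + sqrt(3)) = -2116854/61171 - 91260*sqrt(3)/61171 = -37.19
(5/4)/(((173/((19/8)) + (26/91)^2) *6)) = 4655/1629408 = 0.00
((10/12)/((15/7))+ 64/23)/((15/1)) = 1313/6210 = 0.21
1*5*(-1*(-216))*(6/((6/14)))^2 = 211680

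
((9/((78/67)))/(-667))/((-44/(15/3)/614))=308535/381524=0.81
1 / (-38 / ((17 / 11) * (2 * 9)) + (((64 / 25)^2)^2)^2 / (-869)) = -20287628173828125 / 70778836719933493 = -0.29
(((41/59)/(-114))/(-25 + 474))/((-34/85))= 205/6039948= 0.00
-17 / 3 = -5.67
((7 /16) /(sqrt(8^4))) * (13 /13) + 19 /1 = 19463 /1024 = 19.01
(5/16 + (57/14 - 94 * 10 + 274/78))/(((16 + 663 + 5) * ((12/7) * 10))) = -4071427/51217920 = -0.08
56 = 56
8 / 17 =0.47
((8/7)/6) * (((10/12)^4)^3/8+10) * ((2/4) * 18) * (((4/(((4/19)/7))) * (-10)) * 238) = -5434007.59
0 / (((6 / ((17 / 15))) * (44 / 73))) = 0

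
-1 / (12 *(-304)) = 1 / 3648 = 0.00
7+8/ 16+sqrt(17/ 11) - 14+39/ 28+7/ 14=-129/ 28+sqrt(187)/ 11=-3.36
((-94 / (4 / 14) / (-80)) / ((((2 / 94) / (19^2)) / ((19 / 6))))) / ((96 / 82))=4348489397 / 23040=188736.52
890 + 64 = 954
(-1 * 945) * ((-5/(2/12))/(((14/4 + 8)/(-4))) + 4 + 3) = -378945/23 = -16475.87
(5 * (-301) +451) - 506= -1560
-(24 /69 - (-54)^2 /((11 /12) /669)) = 538421816 /253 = 2128149.47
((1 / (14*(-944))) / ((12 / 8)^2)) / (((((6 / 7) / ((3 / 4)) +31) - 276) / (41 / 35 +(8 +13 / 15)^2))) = 31417 / 2855213550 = 0.00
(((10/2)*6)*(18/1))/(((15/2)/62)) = 4464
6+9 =15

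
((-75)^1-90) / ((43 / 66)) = -10890 / 43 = -253.26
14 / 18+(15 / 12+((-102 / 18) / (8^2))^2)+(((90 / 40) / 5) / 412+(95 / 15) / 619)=24055018849 / 11751690240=2.05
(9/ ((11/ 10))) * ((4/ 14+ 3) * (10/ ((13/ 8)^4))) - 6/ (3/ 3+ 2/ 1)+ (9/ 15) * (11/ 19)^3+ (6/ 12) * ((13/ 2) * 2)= 6511909985277/ 150842922230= 43.17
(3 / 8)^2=9 / 64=0.14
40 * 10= 400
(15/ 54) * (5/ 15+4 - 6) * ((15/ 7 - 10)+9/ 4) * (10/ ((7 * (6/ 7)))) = 19625/ 4536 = 4.33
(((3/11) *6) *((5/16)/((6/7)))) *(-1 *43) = -4515/176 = -25.65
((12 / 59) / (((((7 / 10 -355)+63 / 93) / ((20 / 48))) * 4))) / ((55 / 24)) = -620 / 23715109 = -0.00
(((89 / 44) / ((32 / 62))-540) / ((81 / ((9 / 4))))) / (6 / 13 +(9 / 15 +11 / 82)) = -1005773665 / 80758656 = -12.45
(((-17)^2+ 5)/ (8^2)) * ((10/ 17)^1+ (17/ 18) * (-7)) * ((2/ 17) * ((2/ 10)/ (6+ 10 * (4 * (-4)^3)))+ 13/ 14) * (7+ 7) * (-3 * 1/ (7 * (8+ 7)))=6068075657/ 590484800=10.28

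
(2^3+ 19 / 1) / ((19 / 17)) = 459 / 19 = 24.16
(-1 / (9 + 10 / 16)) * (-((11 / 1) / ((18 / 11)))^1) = 44 / 63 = 0.70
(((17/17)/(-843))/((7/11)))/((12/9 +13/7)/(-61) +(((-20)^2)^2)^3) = -671/1474400255999999981173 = -0.00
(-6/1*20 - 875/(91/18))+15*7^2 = 5745/13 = 441.92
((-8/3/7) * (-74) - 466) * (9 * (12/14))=-165492/49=-3377.39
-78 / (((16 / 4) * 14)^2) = -39 / 1568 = -0.02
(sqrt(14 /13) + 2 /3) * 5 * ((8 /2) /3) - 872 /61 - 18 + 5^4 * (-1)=-358415 /549 + 20 * sqrt(182) /39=-645.93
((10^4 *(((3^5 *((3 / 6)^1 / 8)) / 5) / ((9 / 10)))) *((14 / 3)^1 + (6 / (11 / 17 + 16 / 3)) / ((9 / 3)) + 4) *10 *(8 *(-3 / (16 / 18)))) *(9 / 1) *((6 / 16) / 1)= -16886373750 / 61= -276825799.18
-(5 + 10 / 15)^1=-17 / 3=-5.67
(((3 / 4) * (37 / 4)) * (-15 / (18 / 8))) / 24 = -1.93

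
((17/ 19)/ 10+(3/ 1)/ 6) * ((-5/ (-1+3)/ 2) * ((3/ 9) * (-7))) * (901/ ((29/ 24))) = 706384/ 551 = 1282.00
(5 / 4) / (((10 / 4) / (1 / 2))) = 1 / 4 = 0.25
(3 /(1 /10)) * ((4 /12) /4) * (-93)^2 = 43245 /2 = 21622.50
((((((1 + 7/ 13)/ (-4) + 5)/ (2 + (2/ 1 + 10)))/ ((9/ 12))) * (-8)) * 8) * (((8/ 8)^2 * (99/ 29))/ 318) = -42240/ 139867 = -0.30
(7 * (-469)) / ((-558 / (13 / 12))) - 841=-5588657 / 6696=-834.63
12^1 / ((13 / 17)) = 204 / 13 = 15.69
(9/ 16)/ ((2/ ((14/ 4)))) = 0.98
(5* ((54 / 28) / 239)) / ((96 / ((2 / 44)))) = 45 / 2355584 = 0.00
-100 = -100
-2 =-2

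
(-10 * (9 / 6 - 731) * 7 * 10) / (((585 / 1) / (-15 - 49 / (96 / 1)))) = -76035785 / 5616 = -13539.14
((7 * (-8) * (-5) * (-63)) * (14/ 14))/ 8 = -2205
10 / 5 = 2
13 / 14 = 0.93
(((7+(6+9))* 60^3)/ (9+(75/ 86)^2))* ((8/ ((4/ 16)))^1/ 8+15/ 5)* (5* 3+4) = 519376704000/ 8021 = 64752113.70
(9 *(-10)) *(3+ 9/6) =-405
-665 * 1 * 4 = -2660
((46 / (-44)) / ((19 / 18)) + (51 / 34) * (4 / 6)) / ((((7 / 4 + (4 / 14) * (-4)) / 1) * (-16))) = -7 / 7106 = -0.00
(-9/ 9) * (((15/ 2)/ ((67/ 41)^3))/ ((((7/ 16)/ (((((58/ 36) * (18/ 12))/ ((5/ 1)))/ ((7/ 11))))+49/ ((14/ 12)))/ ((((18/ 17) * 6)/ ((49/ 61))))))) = -1448424438120/ 4536948800111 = -0.32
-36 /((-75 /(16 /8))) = 24 /25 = 0.96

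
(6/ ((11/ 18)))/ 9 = 1.09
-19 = -19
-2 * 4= -8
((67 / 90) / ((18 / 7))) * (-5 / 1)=-469 / 324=-1.45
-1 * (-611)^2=-373321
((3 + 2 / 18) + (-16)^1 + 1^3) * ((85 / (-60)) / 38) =1819 / 4104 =0.44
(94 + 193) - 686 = -399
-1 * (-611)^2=-373321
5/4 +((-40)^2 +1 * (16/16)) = 6409/4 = 1602.25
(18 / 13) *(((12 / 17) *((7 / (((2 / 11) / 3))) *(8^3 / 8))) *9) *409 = 5877349632 / 221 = 26594342.23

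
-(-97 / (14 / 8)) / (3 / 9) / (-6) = -194 / 7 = -27.71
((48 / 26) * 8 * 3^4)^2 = 241864704 / 169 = 1431152.09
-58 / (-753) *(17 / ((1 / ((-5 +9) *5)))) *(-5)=-98600 / 753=-130.94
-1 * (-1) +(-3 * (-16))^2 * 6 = 13825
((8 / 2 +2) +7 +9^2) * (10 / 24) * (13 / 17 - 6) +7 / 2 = -10279 / 51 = -201.55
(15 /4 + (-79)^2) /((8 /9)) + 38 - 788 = 200811 /32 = 6275.34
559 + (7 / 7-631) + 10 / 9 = -629 / 9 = -69.89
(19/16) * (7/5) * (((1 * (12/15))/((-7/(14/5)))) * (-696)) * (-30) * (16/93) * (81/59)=-119968128/45725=-2623.69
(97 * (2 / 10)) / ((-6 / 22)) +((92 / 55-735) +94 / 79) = -10470634 / 13035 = -803.27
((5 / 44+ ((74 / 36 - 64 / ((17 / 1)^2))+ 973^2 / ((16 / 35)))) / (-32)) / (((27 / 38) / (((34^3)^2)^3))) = -897559959583061299736147745037032448 / 2673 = -335787489555952599976112100000000.00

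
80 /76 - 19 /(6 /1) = -2.11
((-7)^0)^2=1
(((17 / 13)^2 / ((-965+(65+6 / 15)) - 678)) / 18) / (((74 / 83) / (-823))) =5806265 / 104450112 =0.06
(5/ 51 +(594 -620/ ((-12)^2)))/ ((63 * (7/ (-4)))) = -360953/ 67473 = -5.35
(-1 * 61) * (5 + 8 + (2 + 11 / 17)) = -16226 / 17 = -954.47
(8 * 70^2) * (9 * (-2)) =-705600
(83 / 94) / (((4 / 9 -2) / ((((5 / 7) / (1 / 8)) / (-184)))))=3735 / 211876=0.02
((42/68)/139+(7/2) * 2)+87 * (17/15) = 2495433/23630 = 105.60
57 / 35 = 1.63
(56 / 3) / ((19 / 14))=784 / 57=13.75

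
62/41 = 1.51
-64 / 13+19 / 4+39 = 2019 / 52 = 38.83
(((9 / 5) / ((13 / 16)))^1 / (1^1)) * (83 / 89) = 11952 / 5785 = 2.07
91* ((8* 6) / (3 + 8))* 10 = 43680 / 11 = 3970.91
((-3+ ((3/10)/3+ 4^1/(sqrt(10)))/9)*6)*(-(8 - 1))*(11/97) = 20713/1455 - 308*sqrt(10)/1455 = 13.57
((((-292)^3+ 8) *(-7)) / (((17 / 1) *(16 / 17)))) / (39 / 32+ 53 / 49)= 17079396880 / 3607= 4735069.83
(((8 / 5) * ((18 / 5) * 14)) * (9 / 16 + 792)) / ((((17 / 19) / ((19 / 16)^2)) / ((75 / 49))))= 154177.55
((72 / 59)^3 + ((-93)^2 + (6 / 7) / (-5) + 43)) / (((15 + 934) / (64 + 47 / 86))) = 1906013038973 / 3223423405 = 591.30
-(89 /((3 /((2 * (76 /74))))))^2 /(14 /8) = -183006784 /86247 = -2121.89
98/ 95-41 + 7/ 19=-198/ 5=-39.60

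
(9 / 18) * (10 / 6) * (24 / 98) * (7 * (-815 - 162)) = -9770 / 7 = -1395.71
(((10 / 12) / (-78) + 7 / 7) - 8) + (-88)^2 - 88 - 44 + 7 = 3562411 / 468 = 7611.99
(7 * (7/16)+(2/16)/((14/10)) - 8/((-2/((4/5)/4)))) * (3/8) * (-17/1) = -112863/4480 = -25.19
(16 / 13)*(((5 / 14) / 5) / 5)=8 / 455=0.02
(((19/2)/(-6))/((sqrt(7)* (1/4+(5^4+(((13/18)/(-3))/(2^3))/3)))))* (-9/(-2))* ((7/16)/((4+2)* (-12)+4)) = 4617* sqrt(7)/440809184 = 0.00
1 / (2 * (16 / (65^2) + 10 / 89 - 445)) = -376025 / 334574902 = -0.00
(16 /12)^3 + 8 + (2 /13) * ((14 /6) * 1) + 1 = 4117 /351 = 11.73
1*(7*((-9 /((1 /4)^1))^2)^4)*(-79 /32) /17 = -48752305588224 /17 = -2867782681660.24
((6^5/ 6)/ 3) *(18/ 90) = 432/ 5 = 86.40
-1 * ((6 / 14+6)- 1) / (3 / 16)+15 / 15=-587 / 21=-27.95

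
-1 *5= -5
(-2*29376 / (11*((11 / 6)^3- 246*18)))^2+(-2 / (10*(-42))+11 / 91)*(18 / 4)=58098400509498483 / 28699337296855940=2.02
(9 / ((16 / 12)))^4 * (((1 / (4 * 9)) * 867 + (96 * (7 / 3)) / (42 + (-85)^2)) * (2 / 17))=372513746097 / 63251968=5889.36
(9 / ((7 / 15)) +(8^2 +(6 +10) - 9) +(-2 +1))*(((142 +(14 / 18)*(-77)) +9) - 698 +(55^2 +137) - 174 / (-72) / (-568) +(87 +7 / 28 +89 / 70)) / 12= 236498986375 / 12023424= 19669.85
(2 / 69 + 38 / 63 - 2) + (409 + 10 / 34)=407.93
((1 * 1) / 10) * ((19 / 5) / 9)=19 / 450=0.04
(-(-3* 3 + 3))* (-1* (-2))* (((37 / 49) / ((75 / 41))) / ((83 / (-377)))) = -2287636 / 101675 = -22.50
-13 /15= -0.87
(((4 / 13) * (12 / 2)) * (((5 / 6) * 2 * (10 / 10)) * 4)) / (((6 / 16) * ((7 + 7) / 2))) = 1280 / 273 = 4.69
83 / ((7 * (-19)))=-83 / 133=-0.62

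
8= 8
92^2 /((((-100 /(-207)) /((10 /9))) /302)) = 29395472 /5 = 5879094.40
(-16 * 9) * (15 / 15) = -144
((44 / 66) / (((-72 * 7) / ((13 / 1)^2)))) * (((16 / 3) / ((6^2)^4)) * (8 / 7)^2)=-169 / 182284263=-0.00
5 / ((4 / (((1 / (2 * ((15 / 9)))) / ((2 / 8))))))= 3 / 2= 1.50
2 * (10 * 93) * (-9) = -16740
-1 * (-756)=756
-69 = -69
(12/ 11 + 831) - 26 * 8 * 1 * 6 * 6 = -73215/ 11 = -6655.91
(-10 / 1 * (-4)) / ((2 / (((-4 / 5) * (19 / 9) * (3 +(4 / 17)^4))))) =-76248976 / 751689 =-101.44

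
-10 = -10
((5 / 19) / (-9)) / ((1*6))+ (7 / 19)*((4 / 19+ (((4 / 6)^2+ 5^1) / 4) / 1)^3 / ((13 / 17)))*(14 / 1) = 1034640696155 / 39521667744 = 26.18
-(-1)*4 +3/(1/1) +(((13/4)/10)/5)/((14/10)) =1973/280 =7.05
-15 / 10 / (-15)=1 / 10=0.10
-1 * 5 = -5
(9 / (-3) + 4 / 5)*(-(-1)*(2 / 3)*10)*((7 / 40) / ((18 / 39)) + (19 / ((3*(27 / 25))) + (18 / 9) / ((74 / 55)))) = -20386399 / 179820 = -113.37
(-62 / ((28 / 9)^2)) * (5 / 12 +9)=-94581 / 1568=-60.32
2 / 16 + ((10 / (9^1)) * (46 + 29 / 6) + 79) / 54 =15361 / 5832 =2.63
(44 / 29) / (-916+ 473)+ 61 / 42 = 781819 / 539574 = 1.45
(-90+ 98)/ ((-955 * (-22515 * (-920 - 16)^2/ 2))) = 1/ 1177353929700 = 0.00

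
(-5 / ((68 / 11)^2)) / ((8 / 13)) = -7865 / 36992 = -0.21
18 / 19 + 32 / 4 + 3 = 11.95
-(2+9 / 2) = -6.50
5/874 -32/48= -1733/2622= -0.66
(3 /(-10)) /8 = -3 /80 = -0.04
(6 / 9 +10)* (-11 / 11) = -32 / 3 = -10.67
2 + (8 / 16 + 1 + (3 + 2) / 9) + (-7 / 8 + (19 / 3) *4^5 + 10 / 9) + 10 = 51997 / 8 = 6499.62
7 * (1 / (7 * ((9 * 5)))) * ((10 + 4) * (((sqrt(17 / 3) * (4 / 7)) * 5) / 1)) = 2.12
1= 1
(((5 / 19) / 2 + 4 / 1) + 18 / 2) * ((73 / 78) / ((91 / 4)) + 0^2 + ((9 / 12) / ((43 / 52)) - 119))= -4494878228 / 2899533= -1550.21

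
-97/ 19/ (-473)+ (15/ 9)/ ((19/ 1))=2656/ 26961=0.10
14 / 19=0.74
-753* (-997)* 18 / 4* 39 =263510091 / 2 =131755045.50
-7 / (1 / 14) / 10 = -49 / 5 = -9.80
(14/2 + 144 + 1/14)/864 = 235/1344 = 0.17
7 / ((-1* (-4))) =1.75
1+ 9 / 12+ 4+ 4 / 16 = 6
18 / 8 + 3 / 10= 51 / 20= 2.55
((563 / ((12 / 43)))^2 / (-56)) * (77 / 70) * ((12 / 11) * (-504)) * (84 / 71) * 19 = 701532590157 / 710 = 988074070.64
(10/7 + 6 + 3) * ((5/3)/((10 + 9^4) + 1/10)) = 3650/1379931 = 0.00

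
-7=-7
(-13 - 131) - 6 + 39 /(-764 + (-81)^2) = -869511 /5797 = -149.99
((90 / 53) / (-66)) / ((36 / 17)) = -85 / 6996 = -0.01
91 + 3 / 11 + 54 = 1598 / 11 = 145.27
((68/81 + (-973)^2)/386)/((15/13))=996906521/468990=2125.65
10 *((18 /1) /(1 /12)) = 2160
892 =892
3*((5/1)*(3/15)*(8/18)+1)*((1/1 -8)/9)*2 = -182/27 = -6.74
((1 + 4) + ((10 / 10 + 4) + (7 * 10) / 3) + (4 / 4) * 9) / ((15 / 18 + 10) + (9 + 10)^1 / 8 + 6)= 1016 / 461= 2.20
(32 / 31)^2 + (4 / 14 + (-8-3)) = -64907 / 6727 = -9.65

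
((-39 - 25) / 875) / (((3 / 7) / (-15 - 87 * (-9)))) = -16384 / 125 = -131.07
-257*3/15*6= -1542/5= -308.40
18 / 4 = 9 / 2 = 4.50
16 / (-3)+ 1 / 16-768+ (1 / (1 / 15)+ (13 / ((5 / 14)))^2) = 680027 / 1200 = 566.69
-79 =-79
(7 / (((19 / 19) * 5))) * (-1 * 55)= -77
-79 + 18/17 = -1325/17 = -77.94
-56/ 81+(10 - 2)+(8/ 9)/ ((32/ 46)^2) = 23705/ 2592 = 9.15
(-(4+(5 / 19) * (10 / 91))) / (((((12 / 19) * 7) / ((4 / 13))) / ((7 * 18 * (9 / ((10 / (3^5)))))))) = -45703926 / 5915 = -7726.78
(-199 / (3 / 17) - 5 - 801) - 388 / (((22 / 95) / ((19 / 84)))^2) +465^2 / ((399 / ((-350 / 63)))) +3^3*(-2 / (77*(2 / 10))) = -86266887163 / 16221744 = -5317.98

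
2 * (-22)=-44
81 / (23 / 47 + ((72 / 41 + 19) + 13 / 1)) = 52029 / 21997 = 2.37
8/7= 1.14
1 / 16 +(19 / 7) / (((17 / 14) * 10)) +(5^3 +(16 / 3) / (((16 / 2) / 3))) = 173109 / 1360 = 127.29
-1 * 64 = -64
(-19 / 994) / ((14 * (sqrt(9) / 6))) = -19 / 6958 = -0.00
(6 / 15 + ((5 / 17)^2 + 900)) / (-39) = -1301203 / 56355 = -23.09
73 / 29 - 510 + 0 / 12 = -14717 / 29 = -507.48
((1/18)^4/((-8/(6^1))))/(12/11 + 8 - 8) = -11/1679616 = -0.00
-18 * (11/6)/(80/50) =-165/8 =-20.62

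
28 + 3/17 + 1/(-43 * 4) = 28.17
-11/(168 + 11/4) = -44/683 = -0.06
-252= -252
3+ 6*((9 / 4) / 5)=57 / 10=5.70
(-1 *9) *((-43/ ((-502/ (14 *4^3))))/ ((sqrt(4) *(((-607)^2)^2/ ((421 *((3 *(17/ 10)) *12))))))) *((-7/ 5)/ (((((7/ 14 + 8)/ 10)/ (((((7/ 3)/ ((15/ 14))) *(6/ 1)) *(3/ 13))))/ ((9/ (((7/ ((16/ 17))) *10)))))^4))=19445257595425034462035968/ 6239709497393081382506321921875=0.00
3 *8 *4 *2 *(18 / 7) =3456 / 7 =493.71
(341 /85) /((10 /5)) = 341 /170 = 2.01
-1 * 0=0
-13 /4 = -3.25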